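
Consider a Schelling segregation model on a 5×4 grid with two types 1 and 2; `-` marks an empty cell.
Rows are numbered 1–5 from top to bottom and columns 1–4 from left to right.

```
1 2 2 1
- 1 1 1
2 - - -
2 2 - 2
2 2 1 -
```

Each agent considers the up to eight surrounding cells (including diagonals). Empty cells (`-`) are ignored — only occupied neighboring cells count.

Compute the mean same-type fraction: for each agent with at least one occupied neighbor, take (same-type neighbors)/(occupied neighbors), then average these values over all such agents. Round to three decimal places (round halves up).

Row 1: (1,1)1 1/2 · (1,2)2 1/4 · (1,3)2 1/5 · (1,4)1 2/3
Row 2: (2,2)1 2/5 · (2,3)1 3/5 · (2,4)1 2/3
Row 3: (3,1)2 2/3
Row 4: (4,1)2 4/4 · (4,2)2 4/5 · (4,4)2 0/1
Row 5: (5,1)2 3/3 · (5,2)2 3/4 · (5,3)1 0/3
Sum over 14 agents: 1/2 + 1/4 + 1/5 + 2/3 + 2/5 + 3/5 + 2/3 + 2/3 + 4/4 + 4/5 + 0/1 + 3/3 + 3/4 + 0/3 = 15/2; mean = 15/2 ÷ 14 = 15/28 = 0.535714… → 0.536.

0.536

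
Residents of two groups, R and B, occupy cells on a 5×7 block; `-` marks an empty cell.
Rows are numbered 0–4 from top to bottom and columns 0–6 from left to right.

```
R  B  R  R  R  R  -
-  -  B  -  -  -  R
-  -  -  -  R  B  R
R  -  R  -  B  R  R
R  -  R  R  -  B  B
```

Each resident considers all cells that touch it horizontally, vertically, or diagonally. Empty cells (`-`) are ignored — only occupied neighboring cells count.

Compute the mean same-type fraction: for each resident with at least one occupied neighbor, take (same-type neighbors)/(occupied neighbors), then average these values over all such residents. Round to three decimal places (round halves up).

0.586

Row 0: (0,0)R 0/1 · (0,1)B 1/3 · (0,2)R 1/3 · (0,3)R 2/3 · (0,4)R 2/2 · (0,5)R 2/2
Row 1: (1,2)B 1/3 · (1,6)R 2/3
Row 2: (2,4)R 1/3 · (2,5)B 1/6 · (2,6)R 3/4
Row 3: (3,0)R 1/1 · (3,2)R 2/2 · (3,4)B 2/5 · (3,5)R 3/7 · (3,6)R 2/5
Row 4: (4,0)R 1/1 · (4,2)R 2/2 · (4,3)R 2/3 · (4,5)B 2/4 · (4,6)B 1/3
Sum over 21 residents: 0/1 + 1/3 + 1/3 + 2/3 + 2/2 + 2/2 + 1/3 + 2/3 + 1/3 + 1/6 + 3/4 + 1/1 + 2/2 + 2/5 + 3/7 + 2/5 + 1/1 + 2/2 + 2/3 + 2/4 + 1/3 = 5171/420; mean = 5171/420 ÷ 21 = 5171/8820 = 0.586281… → 0.586.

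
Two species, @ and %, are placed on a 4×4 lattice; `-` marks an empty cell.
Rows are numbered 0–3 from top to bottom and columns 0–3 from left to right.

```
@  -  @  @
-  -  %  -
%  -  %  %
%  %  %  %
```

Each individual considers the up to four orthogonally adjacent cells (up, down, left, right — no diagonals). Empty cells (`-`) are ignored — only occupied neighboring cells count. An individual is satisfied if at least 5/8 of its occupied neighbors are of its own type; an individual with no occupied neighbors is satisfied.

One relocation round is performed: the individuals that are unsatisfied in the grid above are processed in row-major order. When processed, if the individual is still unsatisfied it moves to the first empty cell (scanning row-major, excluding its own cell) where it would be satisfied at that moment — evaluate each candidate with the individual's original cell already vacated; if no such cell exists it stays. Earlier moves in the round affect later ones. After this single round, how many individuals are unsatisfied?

Initially unsatisfied (in order): (0,2), (1,2).
  (0,2) → (0,1).
  (1,2): now satisfied by earlier moves; stays.
Resulting grid:
@ @ - @
- - % -
% - % %
% % % %
All satisfied now.

0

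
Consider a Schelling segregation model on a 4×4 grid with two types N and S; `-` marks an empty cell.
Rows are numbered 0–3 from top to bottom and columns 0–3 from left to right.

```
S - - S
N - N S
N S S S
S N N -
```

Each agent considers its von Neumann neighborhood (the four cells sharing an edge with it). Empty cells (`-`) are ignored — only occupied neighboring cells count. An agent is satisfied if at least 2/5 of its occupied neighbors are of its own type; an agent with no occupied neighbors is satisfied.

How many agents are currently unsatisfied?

6

Row 0: (0,0)S 0/1 unhappy · (0,3)S 1/1 ok
Row 1: (1,0)N 1/2 ok · (1,2)N 0/2 unhappy · (1,3)S 2/3 ok
Row 2: (2,0)N 1/3 unhappy · (2,1)S 1/3 unhappy · (2,2)S 2/4 ok · (2,3)S 2/2 ok
Row 3: (3,0)S 0/2 unhappy · (3,1)N 1/3 unhappy · (3,2)N 1/2 ok
Unsatisfied: (0,0), (1,2), (2,0), (2,1), (3,0), (3,1) — 6 in total.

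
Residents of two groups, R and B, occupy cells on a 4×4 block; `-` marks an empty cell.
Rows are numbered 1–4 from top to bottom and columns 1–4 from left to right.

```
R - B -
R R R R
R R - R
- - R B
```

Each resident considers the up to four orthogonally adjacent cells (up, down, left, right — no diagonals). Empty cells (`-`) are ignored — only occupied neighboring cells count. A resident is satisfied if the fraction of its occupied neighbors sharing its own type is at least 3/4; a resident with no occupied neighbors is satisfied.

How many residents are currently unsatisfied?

Row 1: (1,1)R 1/1 satisfied · (1,3)B 0/1 not
Row 2: (2,1)R 3/3 satisfied · (2,2)R 3/3 satisfied · (2,3)R 2/3 not · (2,4)R 2/2 satisfied
Row 3: (3,1)R 2/2 satisfied · (3,2)R 2/2 satisfied · (3,4)R 1/2 not
Row 4: (4,3)R 0/1 not · (4,4)B 0/2 not
Unsatisfied: (1,3), (2,3), (3,4), (4,3), (4,4) — 5 in total.

5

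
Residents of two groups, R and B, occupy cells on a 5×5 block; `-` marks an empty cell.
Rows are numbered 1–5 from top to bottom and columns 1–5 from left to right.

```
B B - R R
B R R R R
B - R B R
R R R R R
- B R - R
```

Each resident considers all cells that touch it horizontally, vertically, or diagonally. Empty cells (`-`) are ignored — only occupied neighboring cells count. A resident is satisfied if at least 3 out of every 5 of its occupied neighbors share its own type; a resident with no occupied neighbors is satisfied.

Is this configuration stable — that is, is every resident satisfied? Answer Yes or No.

No

Row 1: (1,1)B 2/3 ok · (1,2)B 2/4 unhappy · (1,4)R 4/4 ok · (1,5)R 3/3 ok
Row 2: (2,1)B 3/4 ok · (2,2)R 2/6 unhappy · (2,3)R 4/6 ok · (2,4)R 6/7 ok · (2,5)R 4/5 ok
Row 3: (3,1)B 1/4 unhappy · (3,3)R 6/7 ok · (3,4)B 0/8 unhappy · (3,5)R 4/5 ok
Row 4: (4,1)R 1/3 unhappy · (4,2)R 4/6 ok · (4,3)R 4/6 ok · (4,4)R 6/7 ok · (4,5)R 3/4 ok
Row 5: (5,2)B 0/4 unhappy · (5,3)R 3/4 ok · (5,5)R 2/2 ok
For instance (1,2) has only 2/4 same-type neighbors, below 3/5.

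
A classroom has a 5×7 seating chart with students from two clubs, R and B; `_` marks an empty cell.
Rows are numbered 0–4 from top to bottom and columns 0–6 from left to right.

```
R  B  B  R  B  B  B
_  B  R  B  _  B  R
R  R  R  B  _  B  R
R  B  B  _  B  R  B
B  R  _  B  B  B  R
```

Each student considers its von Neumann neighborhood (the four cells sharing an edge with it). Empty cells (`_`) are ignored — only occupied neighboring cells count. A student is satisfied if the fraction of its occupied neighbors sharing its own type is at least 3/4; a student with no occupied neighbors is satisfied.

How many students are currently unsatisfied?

(0,0)R 0/1 not
(0,1)B 2/3 not
(0,2)B 1/3 not
(0,3)R 0/3 not
(0,4)B 1/2 not
(0,5)B 3/3 satisfied
(0,6)B 1/2 not
(1,1)B 1/3 not
(1,2)R 1/4 not
(1,3)B 1/3 not
(1,5)B 2/3 not
(1,6)R 1/3 not
(2,0)R 2/2 satisfied
(2,1)R 2/4 not
(2,2)R 2/4 not
(2,3)B 1/2 not
(2,5)B 1/3 not
(2,6)R 1/3 not
(3,0)R 1/3 not
(3,1)B 1/4 not
(3,2)B 1/2 not
(3,4)B 1/2 not
(3,5)R 0/4 not
(3,6)B 0/3 not
(4,0)B 0/2 not
(4,1)R 0/2 not
(4,3)B 1/1 satisfied
(4,4)B 3/3 satisfied
(4,5)B 1/3 not
(4,6)R 0/2 not
Unsatisfied: (0,0), (0,1), (0,2), (0,3), (0,4), (0,6), (1,1), (1,2), (1,3), (1,5), (1,6), (2,1), (2,2), (2,3), (2,5), (2,6), (3,0), (3,1), (3,2), (3,4), (3,5), (3,6), (4,0), (4,1), (4,5), (4,6) — 26 in total.

26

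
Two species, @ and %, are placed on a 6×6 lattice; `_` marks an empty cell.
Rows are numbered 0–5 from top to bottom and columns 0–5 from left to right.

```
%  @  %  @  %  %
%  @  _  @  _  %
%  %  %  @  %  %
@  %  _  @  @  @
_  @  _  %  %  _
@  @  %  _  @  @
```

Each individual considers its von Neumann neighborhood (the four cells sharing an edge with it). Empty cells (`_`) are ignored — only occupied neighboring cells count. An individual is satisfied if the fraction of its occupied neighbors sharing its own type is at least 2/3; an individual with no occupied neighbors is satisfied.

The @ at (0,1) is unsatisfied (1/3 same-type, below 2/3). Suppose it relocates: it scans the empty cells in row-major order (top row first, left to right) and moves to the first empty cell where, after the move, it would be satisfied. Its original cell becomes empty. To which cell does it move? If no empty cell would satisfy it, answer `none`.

Vacating (0,1). Empty cells in order:
  (1,2): 2/4 same-type → still unsatisfied.
  (1,4): 1/4 same-type → still unsatisfied.
  (3,2): 1/3 same-type → still unsatisfied.
  (4,0): 3/3 same-type → satisfied — stop here.

(4,0)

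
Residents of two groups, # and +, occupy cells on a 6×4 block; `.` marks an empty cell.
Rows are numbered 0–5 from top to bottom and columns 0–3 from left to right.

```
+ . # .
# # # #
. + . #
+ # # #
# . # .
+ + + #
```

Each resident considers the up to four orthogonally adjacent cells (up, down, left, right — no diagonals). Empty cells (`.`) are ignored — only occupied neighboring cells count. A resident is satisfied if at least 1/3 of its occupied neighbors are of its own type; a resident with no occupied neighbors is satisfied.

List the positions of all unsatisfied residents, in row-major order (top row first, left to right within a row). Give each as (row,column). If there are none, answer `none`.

(0,0), (2,1), (3,0), (4,0), (5,3)

(0,0)+ 0/1 unhappy
(0,2)# 1/1 ok
(1,0)# 1/2 ok
(1,1)# 2/3 ok
(1,2)# 3/3 ok
(1,3)# 2/2 ok
(2,1)+ 0/2 unhappy
(2,3)# 2/2 ok
(3,0)+ 0/2 unhappy
(3,1)# 1/3 ok
(3,2)# 3/3 ok
(3,3)# 2/2 ok
(4,0)# 0/2 unhappy
(4,2)# 1/2 ok
(5,0)+ 1/2 ok
(5,1)+ 2/2 ok
(5,2)+ 1/3 ok
(5,3)# 0/1 unhappy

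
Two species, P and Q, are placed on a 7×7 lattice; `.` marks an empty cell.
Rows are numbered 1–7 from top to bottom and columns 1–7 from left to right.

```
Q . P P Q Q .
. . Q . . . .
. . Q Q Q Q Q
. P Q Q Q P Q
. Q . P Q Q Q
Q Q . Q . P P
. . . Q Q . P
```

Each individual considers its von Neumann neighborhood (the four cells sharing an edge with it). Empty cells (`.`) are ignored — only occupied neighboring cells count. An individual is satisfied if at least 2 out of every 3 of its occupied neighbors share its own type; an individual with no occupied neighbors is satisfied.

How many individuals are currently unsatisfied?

11

Row 1: (1,1)Q 0/0 ✓ · (1,3)P 1/2 ✗ · (1,4)P 1/2 ✗ · (1,5)Q 1/2 ✗ · (1,6)Q 1/1 ✓
Row 2: (2,3)Q 1/2 ✗
Row 3: (3,3)Q 3/3 ✓ · (3,4)Q 3/3 ✓ · (3,5)Q 3/3 ✓ · (3,6)Q 2/3 ✓ · (3,7)Q 2/2 ✓
Row 4: (4,2)P 0/2 ✗ · (4,3)Q 2/3 ✓ · (4,4)Q 3/4 ✓ · (4,5)Q 3/4 ✓ · (4,6)P 0/4 ✗ · (4,7)Q 2/3 ✓
Row 5: (5,2)Q 1/2 ✗ · (5,4)P 0/3 ✗ · (5,5)Q 2/3 ✓ · (5,6)Q 2/4 ✗ · (5,7)Q 2/3 ✓
Row 6: (6,1)Q 1/1 ✓ · (6,2)Q 2/2 ✓ · (6,4)Q 1/2 ✗ · (6,6)P 1/2 ✗ · (6,7)P 2/3 ✓
Row 7: (7,4)Q 2/2 ✓ · (7,5)Q 1/1 ✓ · (7,7)P 1/1 ✓
Unsatisfied: (1,3), (1,4), (1,5), (2,3), (4,2), (4,6), (5,2), (5,4), (5,6), (6,4), (6,6) — 11 in total.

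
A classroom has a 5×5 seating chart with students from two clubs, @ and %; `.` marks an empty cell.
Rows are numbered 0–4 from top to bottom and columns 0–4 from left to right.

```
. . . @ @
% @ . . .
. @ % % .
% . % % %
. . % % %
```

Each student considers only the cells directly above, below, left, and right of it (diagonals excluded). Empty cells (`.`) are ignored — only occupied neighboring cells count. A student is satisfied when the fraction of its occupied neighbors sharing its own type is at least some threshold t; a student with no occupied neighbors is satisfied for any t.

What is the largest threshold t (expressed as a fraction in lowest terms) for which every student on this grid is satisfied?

(0,3)@ 1/1
(0,4)@ 1/1
(1,0)% 0/1
(1,1)@ 1/2
(2,1)@ 1/2
(2,2)% 2/3
(2,3)% 2/2
(3,0)% — no occupied neighbors
(3,2)% 3/3
(3,3)% 4/4
(3,4)% 2/2
(4,2)% 2/2
(4,3)% 3/3
(4,4)% 2/2
The smallest same-type fraction is 0/1 at (1,0), which reduces to 0/1. Any threshold above that leaves this student unsatisfied.

0/1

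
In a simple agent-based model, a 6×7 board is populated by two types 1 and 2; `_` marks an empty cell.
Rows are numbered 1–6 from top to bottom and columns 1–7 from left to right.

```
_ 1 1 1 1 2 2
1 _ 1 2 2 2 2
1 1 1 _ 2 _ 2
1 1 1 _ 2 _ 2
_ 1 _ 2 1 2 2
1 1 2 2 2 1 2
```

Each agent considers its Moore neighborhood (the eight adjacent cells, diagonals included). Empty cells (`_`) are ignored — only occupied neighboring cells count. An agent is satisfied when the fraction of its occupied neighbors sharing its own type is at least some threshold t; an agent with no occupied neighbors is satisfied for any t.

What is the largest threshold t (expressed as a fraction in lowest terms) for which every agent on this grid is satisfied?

1/6

Row 1: (1,2)1 3/3 · (1,3)1 3/4 · (1,4)1 3/5 · (1,5)1 1/5 · (1,6)2 4/5 · (1,7)2 3/3
Row 2: (2,1)1 3/3 · (2,3)1 5/6 · (2,4)2 2/7 · (2,5)2 4/6 · (2,6)2 6/7 · (2,7)2 4/4
Row 3: (3,1)1 4/4 · (3,2)1 7/7 · (3,3)1 4/5 · (3,5)2 4/4 · (3,7)2 3/3
Row 4: (4,1)1 4/4 · (4,2)1 6/6 · (4,3)1 4/5 · (4,5)2 3/4 · (4,7)2 3/3
Row 5: (5,2)1 5/6 · (5,4)2 4/6 · (5,5)1 1/6 · (5,6)2 5/7 · (5,7)2 3/4
Row 6: (6,1)1 2/2 · (6,2)1 2/3 · (6,3)2 2/4 · (6,4)2 3/4 · (6,5)2 3/5 · (6,6)1 1/5 · (6,7)2 2/3
The smallest same-type fraction is 1/6 at (5,5), which reduces to 1/6. Any threshold above that leaves this agent unsatisfied.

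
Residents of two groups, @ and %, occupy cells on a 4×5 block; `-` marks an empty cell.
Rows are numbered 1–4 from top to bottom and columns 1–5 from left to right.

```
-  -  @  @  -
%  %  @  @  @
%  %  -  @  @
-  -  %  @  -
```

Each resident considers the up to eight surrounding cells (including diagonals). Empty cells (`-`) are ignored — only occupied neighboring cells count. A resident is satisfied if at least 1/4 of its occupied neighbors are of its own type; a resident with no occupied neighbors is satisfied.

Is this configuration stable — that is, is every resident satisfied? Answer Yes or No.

Row 1: (1,3)@ 3/4 satisfied · (1,4)@ 4/4 satisfied
Row 2: (2,1)% 3/3 satisfied · (2,2)% 3/5 satisfied · (2,3)@ 4/6 satisfied · (2,4)@ 6/6 satisfied · (2,5)@ 4/4 satisfied
Row 3: (3,1)% 3/3 satisfied · (3,2)% 4/5 satisfied · (3,4)@ 5/6 satisfied · (3,5)@ 4/4 satisfied
Row 4: (4,3)% 1/3 satisfied · (4,4)@ 2/3 satisfied
All meet the threshold, so the configuration is stable.

Yes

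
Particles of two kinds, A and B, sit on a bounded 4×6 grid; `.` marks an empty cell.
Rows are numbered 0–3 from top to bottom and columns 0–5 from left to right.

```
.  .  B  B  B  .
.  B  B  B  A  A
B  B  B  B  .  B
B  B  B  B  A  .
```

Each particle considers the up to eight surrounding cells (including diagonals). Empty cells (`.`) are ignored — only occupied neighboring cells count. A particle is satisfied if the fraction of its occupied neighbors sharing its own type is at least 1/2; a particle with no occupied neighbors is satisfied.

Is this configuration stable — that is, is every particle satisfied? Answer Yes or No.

No

(0,2)B 4/4 ✓
(0,3)B 4/5 ✓
(0,4)B 2/4 ✓
(1,1)B 5/5 ✓
(1,2)B 7/7 ✓
(1,3)B 6/7 ✓
(1,4)A 1/6 ✗
(1,5)A 1/3 ✗
(2,0)B 4/4 ✓
(2,1)B 7/7 ✓
(2,2)B 8/8 ✓
(2,3)B 5/7 ✓
(2,5)B 0/3 ✗
(3,0)B 3/3 ✓
(3,1)B 5/5 ✓
(3,2)B 5/5 ✓
(3,3)B 3/4 ✓
(3,4)A 0/3 ✗
For instance (1,4) has only 1/6 same-type neighbors, below 1/2.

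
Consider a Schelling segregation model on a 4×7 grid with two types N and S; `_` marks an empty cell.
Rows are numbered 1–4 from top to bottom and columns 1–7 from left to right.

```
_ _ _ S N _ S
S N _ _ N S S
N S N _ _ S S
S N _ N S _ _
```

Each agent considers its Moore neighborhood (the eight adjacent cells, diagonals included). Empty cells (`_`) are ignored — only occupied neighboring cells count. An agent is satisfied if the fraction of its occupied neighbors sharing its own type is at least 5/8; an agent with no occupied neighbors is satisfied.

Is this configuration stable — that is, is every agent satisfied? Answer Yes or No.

(1,4)S 0/2 ✗
(1,5)N 1/3 ✗
(1,7)S 2/2 ✓
(2,1)S 1/3 ✗
(2,2)N 2/4 ✗
(2,5)N 1/4 ✗
(2,6)S 4/6 ✓
(2,7)S 4/4 ✓
(3,1)N 2/5 ✗
(3,2)S 2/6 ✗
(3,3)N 3/4 ✓
(3,6)S 4/5 ✓
(3,7)S 3/3 ✓
(4,1)S 1/3 ✗
(4,2)N 2/4 ✗
(4,4)N 1/2 ✗
(4,5)S 1/2 ✗
For instance (1,4) has only 0/2 same-type neighbors, below 5/8.

No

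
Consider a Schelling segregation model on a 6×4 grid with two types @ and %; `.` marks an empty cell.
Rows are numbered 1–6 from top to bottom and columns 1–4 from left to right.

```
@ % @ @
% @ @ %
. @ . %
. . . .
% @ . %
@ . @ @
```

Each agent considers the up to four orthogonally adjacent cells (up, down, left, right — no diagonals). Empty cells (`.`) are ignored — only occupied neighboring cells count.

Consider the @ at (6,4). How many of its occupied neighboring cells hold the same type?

1

Occupied neighbors of (6,4): (5,4)=%, (6,3)=@.
Same type (@): 1 of 2.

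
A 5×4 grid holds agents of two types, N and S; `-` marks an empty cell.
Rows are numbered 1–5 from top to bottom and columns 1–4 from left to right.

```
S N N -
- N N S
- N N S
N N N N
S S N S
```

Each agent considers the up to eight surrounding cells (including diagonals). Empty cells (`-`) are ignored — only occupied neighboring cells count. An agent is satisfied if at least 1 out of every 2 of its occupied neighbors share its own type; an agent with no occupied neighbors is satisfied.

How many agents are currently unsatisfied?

Row 1: (1,1)S 0/2 unhappy · (1,2)N 3/4 ok · (1,3)N 3/4 ok
Row 2: (2,2)N 5/6 ok · (2,3)N 5/7 ok · (2,4)S 1/4 unhappy
Row 3: (3,2)N 6/6 ok · (3,3)N 6/8 ok · (3,4)S 1/5 unhappy
Row 4: (4,1)N 2/4 ok · (4,2)N 5/7 ok · (4,3)N 5/8 ok · (4,4)N 3/5 ok
Row 5: (5,1)S 1/3 unhappy · (5,2)S 1/5 unhappy · (5,3)N 3/5 ok · (5,4)S 0/3 unhappy
Unsatisfied: (1,1), (2,4), (3,4), (5,1), (5,2), (5,4) — 6 in total.

6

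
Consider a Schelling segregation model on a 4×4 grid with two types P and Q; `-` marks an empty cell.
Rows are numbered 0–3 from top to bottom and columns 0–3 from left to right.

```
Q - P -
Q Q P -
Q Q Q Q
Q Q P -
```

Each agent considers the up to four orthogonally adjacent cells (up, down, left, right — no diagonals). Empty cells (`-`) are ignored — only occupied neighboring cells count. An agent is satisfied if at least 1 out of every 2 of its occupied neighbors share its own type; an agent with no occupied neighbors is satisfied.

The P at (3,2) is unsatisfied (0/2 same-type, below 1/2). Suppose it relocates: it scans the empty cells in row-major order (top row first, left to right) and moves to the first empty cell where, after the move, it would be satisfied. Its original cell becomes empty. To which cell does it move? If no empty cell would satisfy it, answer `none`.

(0,3)

Vacating (3,2). Empty cells in order:
  (0,1): 1/3 same-type → still unsatisfied.
  (0,3): 1/1 same-type → satisfied — stop here.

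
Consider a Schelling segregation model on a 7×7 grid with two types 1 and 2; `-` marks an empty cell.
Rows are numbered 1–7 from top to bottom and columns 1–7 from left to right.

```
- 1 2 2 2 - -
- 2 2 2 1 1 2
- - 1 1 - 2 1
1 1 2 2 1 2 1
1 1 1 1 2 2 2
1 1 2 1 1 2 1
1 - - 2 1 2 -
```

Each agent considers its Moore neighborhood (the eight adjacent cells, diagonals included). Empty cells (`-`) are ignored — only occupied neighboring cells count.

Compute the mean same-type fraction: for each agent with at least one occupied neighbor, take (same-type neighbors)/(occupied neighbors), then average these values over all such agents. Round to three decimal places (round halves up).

0.498

Row 1: (1,2)1 0/3 · (1,3)2 4/5 · (1,4)2 4/5 · (1,5)2 2/4
Row 2: (2,2)2 2/4 · (2,3)2 4/7 · (2,4)2 4/7 · (2,5)1 2/6 · (2,6)1 2/5 · (2,7)2 1/3
Row 3: (3,3)1 2/7 · (3,4)1 3/7 · (3,6)2 2/7 · (3,7)1 2/5
Row 4: (4,1)1 3/3 · (4,2)1 5/6 · (4,3)2 1/7 · (4,4)2 2/7 · (4,5)1 2/7 · (4,6)2 4/7 · (4,7)1 1/5
Row 5: (5,1)1 5/5 · (5,2)1 6/8 · (5,3)1 5/8 · (5,4)1 4/8 · (5,5)2 4/8 · (5,6)2 4/8 · (5,7)2 3/5
Row 6: (6,1)1 4/4 · (6,2)1 5/6 · (6,3)2 1/6 · (6,4)1 4/7 · (6,5)1 3/8 · (6,6)2 4/7 · (6,7)1 0/4
Row 7: (7,1)1 2/2 · (7,4)2 1/4 · (7,5)1 2/5 · (7,6)2 1/4
Sum over 39 agents: 0/3 + 4/5 + 4/5 + 2/4 + 2/4 + 4/7 + 4/7 + 2/6 + 2/5 + 1/3 + 2/7 + 3/7 + 2/7 + 2/5 + 3/3 + 5/6 + 1/7 + 2/7 + 2/7 + 4/7 + 1/5 + 5/5 + 6/8 + 5/8 + 4/8 + 4/8 + 4/8 + 3/5 + 4/4 + 5/6 + 1/6 + 4/7 + 3/8 + 4/7 + 0/4 + 2/2 + 1/4 + 2/5 + 1/4 = 2719/140; mean = 2719/140 ÷ 39 = 2719/5460 = 0.497985… → 0.498.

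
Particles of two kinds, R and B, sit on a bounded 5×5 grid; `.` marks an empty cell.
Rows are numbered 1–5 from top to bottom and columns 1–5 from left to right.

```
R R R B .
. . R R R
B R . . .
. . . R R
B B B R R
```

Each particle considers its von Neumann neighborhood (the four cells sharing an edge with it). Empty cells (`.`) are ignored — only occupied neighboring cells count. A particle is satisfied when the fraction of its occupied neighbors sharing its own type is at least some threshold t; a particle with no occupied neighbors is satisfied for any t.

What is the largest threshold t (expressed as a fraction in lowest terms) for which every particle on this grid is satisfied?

Row 1: (1,1)R 1/1 · (1,2)R 2/2 · (1,3)R 2/3 · (1,4)B 0/2
Row 2: (2,3)R 2/2 · (2,4)R 2/3 · (2,5)R 1/1
Row 3: (3,1)B 0/1 · (3,2)R 0/1
Row 4: (4,4)R 2/2 · (4,5)R 2/2
Row 5: (5,1)B 1/1 · (5,2)B 2/2 · (5,3)B 1/2 · (5,4)R 2/3 · (5,5)R 2/2
The smallest same-type fraction is 0/2 at (1,4), which reduces to 0/1. Any threshold above that leaves this particle unsatisfied.

0/1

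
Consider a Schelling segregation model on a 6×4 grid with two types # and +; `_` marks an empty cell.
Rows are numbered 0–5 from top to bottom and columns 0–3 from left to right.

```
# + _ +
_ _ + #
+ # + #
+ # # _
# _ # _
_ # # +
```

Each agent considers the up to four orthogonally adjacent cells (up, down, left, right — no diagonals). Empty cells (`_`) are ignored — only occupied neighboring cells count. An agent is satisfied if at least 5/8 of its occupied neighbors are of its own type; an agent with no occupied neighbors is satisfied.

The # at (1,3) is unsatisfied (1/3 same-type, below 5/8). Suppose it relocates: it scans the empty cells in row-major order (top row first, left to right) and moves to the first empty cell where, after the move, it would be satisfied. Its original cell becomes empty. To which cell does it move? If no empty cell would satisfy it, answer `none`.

Vacating (1,3). Empty cells in order:
  (0,2): 0/3 same-type → still unsatisfied.
  (1,0): 1/2 same-type → still unsatisfied.
  (1,1): 1/3 same-type → still unsatisfied.
  (3,3): 2/2 same-type → satisfied — stop here.

(3,3)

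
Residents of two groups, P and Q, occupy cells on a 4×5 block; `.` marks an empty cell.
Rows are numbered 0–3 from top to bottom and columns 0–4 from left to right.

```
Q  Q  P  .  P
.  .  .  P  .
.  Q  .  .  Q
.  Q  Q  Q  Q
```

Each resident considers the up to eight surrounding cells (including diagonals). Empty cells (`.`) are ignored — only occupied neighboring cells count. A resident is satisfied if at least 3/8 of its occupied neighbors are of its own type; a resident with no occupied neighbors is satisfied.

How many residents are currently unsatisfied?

(0,0)Q 1/1 ok
(0,1)Q 1/2 ok
(0,2)P 1/2 ok
(0,4)P 1/1 ok
(1,3)P 2/3 ok
(2,1)Q 2/2 ok
(2,4)Q 2/3 ok
(3,1)Q 2/2 ok
(3,2)Q 3/3 ok
(3,3)Q 3/3 ok
(3,4)Q 2/2 ok
Every one meets the threshold.

0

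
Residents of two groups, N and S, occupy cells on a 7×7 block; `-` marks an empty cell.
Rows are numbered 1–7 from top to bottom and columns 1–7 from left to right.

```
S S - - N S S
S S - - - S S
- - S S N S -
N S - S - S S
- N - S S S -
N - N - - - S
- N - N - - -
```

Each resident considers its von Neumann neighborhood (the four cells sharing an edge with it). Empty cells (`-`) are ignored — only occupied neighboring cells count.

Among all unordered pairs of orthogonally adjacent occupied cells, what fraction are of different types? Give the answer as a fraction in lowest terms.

5/22

Scan each occupied cell's neighbors to the right and below so each pair is counted once.
From row 1: 1 unlike of 7 pairs (running 1/7).
From row 2: 0 unlike of 3 pairs (running 1/10).
From row 3: 2 unlike of 5 pairs (running 3/15).
From row 4: 2 unlike of 5 pairs (running 5/20).
From row 5: 0 unlike of 2 pairs (running 5/22).
Total adjacent occupied pairs: 22; unlike-type pairs: 5.
5/22 is already in lowest terms.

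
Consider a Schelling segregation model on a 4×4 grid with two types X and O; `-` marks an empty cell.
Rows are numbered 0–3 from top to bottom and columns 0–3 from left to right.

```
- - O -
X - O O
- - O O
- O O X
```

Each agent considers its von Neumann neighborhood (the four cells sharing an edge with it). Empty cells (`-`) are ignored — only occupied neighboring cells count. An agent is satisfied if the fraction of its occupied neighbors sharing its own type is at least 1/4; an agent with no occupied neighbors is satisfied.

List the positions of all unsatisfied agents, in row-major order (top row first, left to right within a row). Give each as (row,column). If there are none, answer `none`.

Row 0: (0,2)O 1/1 ok
Row 1: (1,0)X 0/0 ok · (1,2)O 3/3 ok · (1,3)O 2/2 ok
Row 2: (2,2)O 3/3 ok · (2,3)O 2/3 ok
Row 3: (3,1)O 1/1 ok · (3,2)O 2/3 ok · (3,3)X 0/2 unhappy

(3,3)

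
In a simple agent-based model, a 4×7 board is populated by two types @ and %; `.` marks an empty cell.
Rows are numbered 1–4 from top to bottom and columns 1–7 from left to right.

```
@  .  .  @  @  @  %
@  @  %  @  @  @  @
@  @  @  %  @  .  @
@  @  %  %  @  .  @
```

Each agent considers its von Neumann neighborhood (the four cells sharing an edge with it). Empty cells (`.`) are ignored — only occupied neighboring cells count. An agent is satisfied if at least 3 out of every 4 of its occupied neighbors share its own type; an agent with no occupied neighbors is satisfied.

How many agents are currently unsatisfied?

13

Row 1: (1,1)@ 1/1 satisfied · (1,4)@ 2/2 satisfied · (1,5)@ 3/3 satisfied · (1,6)@ 2/3 not · (1,7)% 0/2 not
Row 2: (2,1)@ 3/3 satisfied · (2,2)@ 2/3 not · (2,3)% 0/3 not · (2,4)@ 2/4 not · (2,5)@ 4/4 satisfied · (2,6)@ 3/3 satisfied · (2,7)@ 2/3 not
Row 3: (3,1)@ 3/3 satisfied · (3,2)@ 4/4 satisfied · (3,3)@ 1/4 not · (3,4)% 1/4 not · (3,5)@ 2/3 not · (3,7)@ 2/2 satisfied
Row 4: (4,1)@ 2/2 satisfied · (4,2)@ 2/3 not · (4,3)% 1/3 not · (4,4)% 2/3 not · (4,5)@ 1/2 not · (4,7)@ 1/1 satisfied
Unsatisfied: (1,6), (1,7), (2,2), (2,3), (2,4), (2,7), (3,3), (3,4), (3,5), (4,2), (4,3), (4,4), (4,5) — 13 in total.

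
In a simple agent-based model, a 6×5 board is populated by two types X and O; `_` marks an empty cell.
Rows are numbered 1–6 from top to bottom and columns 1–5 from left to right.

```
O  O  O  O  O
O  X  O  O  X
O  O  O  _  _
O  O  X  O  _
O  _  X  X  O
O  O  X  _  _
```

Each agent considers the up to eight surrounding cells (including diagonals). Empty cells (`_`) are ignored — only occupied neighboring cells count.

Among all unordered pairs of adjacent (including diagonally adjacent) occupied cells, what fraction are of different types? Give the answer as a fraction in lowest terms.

Scan each occupied cell's neighbors to the right and below (and the two forward diagonals) so each pair is counted once.
From row 1: 5 unlike of 17 pairs (running 5/17).
From row 2: 6 unlike of 12 pairs (running 11/29).
From row 3: 2 unlike of 10 pairs (running 13/39).
From row 4: 5 unlike of 11 pairs (running 18/50).
From row 5: 2 unlike of 7 pairs (running 20/57).
From row 6: 1 unlike of 2 pairs (running 21/59).
Total adjacent occupied pairs: 59; unlike-type pairs: 21.
21/59 is already in lowest terms.

21/59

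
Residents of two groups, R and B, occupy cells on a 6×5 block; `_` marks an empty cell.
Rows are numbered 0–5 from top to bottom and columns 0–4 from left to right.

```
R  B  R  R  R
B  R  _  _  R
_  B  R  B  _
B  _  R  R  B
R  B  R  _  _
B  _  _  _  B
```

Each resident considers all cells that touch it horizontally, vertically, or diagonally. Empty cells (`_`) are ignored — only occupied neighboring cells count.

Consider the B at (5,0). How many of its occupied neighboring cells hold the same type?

1

Occupied neighbors of (5,0): (4,0)=R, (4,1)=B.
Same type (B): 1 of 2.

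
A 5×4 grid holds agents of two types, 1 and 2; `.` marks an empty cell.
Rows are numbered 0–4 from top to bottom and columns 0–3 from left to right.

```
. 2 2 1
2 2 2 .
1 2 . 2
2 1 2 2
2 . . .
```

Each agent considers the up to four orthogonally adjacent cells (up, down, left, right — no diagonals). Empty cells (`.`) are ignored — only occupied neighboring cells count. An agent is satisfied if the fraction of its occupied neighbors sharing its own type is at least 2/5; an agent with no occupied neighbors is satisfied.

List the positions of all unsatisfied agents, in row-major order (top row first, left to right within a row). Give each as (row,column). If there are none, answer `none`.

(0,3), (2,0), (2,1), (3,0), (3,1)

Row 0: (0,1)2 2/2 satisfied · (0,2)2 2/3 satisfied · (0,3)1 0/1 not
Row 1: (1,0)2 1/2 satisfied · (1,1)2 4/4 satisfied · (1,2)2 2/2 satisfied
Row 2: (2,0)1 0/3 not · (2,1)2 1/3 not · (2,3)2 1/1 satisfied
Row 3: (3,0)2 1/3 not · (3,1)1 0/3 not · (3,2)2 1/2 satisfied · (3,3)2 2/2 satisfied
Row 4: (4,0)2 1/1 satisfied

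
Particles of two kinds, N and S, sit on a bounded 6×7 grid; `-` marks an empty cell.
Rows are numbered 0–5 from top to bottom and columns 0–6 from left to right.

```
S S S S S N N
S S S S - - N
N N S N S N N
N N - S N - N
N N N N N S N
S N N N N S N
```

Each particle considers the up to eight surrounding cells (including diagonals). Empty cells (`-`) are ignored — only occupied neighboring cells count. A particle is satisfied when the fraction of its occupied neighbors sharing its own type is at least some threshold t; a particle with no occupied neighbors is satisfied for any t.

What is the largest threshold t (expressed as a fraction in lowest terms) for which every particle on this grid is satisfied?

(0,0)S 3/3
(0,1)S 5/5
(0,2)S 5/5
(0,3)S 4/4
(0,4)S 2/3
(0,5)N 2/3
(0,6)N 2/2
(1,0)S 3/5
(1,1)S 6/8
(1,2)S 6/8
(1,3)S 6/7
(1,6)N 4/4
(2,0)N 3/5
(2,1)N 3/7
(2,2)S 4/7
(2,3)N 1/6
(2,4)S 2/5
(2,5)N 4/5
(2,6)N 3/3
(3,0)N 5/5
(3,1)N 6/7
(3,3)S 2/7
(3,4)N 4/7
(3,6)N 3/4
(4,0)N 4/5
(4,1)N 6/7
(4,2)N 6/7
(4,3)N 6/7
(4,4)N 4/7
(4,5)S 1/7
(4,6)N 2/4
(5,0)S 0/3
(5,1)N 4/5
(5,2)N 5/5
(5,3)N 5/5
(5,4)N 3/5
(5,5)S 1/5
(5,6)N 1/3
The smallest same-type fraction is 0/3 at (5,0), which reduces to 0/1. Any threshold above that leaves this particle unsatisfied.

0/1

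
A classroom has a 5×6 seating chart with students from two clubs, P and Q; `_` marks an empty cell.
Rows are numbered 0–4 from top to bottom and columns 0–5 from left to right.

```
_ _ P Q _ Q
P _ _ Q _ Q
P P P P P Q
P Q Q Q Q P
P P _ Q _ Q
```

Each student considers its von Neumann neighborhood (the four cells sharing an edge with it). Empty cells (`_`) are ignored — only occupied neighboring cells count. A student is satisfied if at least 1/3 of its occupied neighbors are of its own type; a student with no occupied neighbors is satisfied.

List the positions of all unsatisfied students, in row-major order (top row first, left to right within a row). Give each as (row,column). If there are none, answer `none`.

Row 0: (0,2)P 0/1 not · (0,3)Q 1/2 satisfied · (0,5)Q 1/1 satisfied
Row 1: (1,0)P 1/1 satisfied · (1,3)Q 1/2 satisfied · (1,5)Q 2/2 satisfied
Row 2: (2,0)P 3/3 satisfied · (2,1)P 2/3 satisfied · (2,2)P 2/3 satisfied · (2,3)P 2/4 satisfied · (2,4)P 1/3 satisfied · (2,5)Q 1/3 satisfied
Row 3: (3,0)P 2/3 satisfied · (3,1)Q 1/4 not · (3,2)Q 2/3 satisfied · (3,3)Q 3/4 satisfied · (3,4)Q 1/3 satisfied · (3,5)P 0/3 not
Row 4: (4,0)P 2/2 satisfied · (4,1)P 1/2 satisfied · (4,3)Q 1/1 satisfied · (4,5)Q 0/1 not

(0,2), (3,1), (3,5), (4,5)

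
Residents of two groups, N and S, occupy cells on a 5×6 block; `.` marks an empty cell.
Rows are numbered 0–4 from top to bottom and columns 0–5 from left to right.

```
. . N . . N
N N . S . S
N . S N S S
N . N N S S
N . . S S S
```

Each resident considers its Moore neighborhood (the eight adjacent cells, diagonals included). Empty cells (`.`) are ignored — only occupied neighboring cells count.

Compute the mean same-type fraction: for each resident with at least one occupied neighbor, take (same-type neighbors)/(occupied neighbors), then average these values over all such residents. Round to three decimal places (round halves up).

Row 0: (0,2)N 1/2 · (0,5)N 0/1
Row 1: (1,0)N 2/2 · (1,1)N 3/4 · (1,3)S 2/4 · (1,5)S 2/3
Row 2: (2,0)N 3/3 · (2,2)S 1/5 · (2,3)N 2/6 · (2,4)S 5/7 · (2,5)S 4/4
Row 3: (3,0)N 2/2 · (3,2)N 2/4 · (3,3)N 2/7 · (3,4)S 6/8 · (3,5)S 5/5
Row 4: (4,0)N 1/1 · (4,3)S 2/4 · (4,4)S 4/5 · (4,5)S 3/3
Sum over 20 residents: 1/2 + 0/1 + 2/2 + 3/4 + 2/4 + 2/3 + 3/3 + 1/5 + 2/6 + 5/7 + 4/4 + 2/2 + 2/4 + 2/7 + 6/8 + 5/5 + 1/1 + 2/4 + 4/5 + 3/3 = 27/2; mean = 27/2 ÷ 20 = 27/40 = 0.675 → 0.675.

0.675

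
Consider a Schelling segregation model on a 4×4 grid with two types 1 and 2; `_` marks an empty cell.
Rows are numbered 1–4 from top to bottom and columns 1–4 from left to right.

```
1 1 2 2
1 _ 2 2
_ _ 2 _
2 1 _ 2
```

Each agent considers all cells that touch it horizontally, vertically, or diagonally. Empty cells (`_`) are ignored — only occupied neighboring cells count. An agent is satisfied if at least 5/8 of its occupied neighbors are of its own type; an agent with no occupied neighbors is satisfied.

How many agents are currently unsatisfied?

(1,1)1 2/2 ✓
(1,2)1 2/4 ✗
(1,3)2 3/4 ✓
(1,4)2 3/3 ✓
(2,1)1 2/2 ✓
(2,3)2 4/5 ✓
(2,4)2 4/4 ✓
(3,3)2 3/4 ✓
(4,1)2 0/1 ✗
(4,2)1 0/2 ✗
(4,4)2 1/1 ✓
Unsatisfied: (1,2), (4,1), (4,2) — 3 in total.

3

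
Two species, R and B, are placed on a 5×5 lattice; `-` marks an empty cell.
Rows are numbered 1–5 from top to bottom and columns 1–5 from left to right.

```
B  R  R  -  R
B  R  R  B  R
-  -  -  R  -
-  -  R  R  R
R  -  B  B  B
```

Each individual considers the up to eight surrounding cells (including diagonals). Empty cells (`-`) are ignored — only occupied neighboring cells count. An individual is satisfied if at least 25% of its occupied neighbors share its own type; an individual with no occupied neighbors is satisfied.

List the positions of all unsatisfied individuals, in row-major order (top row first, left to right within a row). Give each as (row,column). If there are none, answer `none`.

(2,4)

(1,1)B 1/3 ok
(1,2)R 3/5 ok
(1,3)R 3/4 ok
(1,5)R 1/2 ok
(2,1)B 1/3 ok
(2,2)R 3/5 ok
(2,3)R 4/5 ok
(2,4)B 0/5 unhappy
(2,5)R 2/3 ok
(3,4)R 5/6 ok
(4,3)R 2/4 ok
(4,4)R 3/6 ok
(4,5)R 2/4 ok
(5,1)R 0/0 ok
(5,3)B 1/3 ok
(5,4)B 2/5 ok
(5,5)B 1/3 ok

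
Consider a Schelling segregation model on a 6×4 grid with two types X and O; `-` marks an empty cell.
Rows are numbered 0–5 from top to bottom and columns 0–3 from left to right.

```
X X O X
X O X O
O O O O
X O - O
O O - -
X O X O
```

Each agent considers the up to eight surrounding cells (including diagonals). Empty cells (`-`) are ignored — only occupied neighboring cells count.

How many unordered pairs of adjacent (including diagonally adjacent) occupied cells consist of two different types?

Scan each occupied cell's neighbors to the right and below (and the two forward diagonals) so each pair is counted once.
From row 0: 6 unlike of 13 pairs (running 6/13).
From row 1: 8 unlike of 13 pairs (running 14/26).
From row 2: 2 unlike of 10 pairs (running 16/36).
From row 3: 3 unlike of 5 pairs (running 19/41).
From row 4: 3 unlike of 6 pairs (running 22/47).
From row 5: 3 unlike of 3 pairs (running 25/50).
Total adjacent occupied pairs: 50; unlike-type pairs: 25.

25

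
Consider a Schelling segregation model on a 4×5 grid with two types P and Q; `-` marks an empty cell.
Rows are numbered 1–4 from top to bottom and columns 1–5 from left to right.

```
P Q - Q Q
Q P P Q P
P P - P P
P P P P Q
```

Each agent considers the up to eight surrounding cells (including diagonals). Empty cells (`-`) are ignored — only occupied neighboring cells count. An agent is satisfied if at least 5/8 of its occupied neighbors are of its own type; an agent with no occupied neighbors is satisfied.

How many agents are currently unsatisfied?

9

Row 1: (1,1)P 1/3 not · (1,2)Q 1/4 not · (1,4)Q 2/4 not · (1,5)Q 2/3 satisfied
Row 2: (2,1)Q 1/5 not · (2,2)P 4/6 satisfied · (2,3)P 3/6 not · (2,4)Q 2/6 not · (2,5)P 2/5 not
Row 3: (3,1)P 4/5 satisfied · (3,2)P 6/7 satisfied · (3,4)P 5/7 satisfied · (3,5)P 3/5 not
Row 4: (4,1)P 3/3 satisfied · (4,2)P 4/4 satisfied · (4,3)P 4/4 satisfied · (4,4)P 3/4 satisfied · (4,5)Q 0/3 not
Unsatisfied: (1,1), (1,2), (1,4), (2,1), (2,3), (2,4), (2,5), (3,5), (4,5) — 9 in total.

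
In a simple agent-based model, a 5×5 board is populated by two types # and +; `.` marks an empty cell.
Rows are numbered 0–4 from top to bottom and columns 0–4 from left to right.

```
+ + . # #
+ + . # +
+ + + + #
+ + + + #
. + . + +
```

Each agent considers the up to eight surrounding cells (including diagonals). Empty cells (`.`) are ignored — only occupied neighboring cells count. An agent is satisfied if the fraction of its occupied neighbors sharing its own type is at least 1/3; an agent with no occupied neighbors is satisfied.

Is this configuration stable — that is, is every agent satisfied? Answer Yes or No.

(0,0)+ 3/3 ok
(0,1)+ 3/3 ok
(0,3)# 2/3 ok
(0,4)# 2/3 ok
(1,0)+ 5/5 ok
(1,1)+ 6/6 ok
(1,3)# 3/6 ok
(1,4)+ 1/5 unhappy
(2,0)+ 5/5 ok
(2,1)+ 7/7 ok
(2,2)+ 6/7 ok
(2,3)+ 4/7 ok
(2,4)# 2/5 ok
(3,0)+ 4/4 ok
(3,1)+ 6/6 ok
(3,2)+ 7/7 ok
(3,3)+ 5/7 ok
(3,4)# 1/5 unhappy
(4,1)+ 3/3 ok
(4,3)+ 3/4 ok
(4,4)+ 2/3 ok
For instance (1,4) has only 1/5 same-type neighbors, below 1/3.

No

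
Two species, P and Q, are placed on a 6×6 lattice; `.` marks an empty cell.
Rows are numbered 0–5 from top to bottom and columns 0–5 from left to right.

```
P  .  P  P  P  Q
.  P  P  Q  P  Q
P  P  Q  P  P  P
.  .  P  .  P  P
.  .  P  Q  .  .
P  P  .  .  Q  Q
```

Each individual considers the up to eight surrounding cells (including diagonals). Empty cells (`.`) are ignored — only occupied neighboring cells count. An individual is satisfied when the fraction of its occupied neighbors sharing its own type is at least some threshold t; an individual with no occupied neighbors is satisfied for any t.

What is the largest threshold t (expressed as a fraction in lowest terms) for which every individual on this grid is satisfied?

1/8

(0,0)P 1/1
(0,2)P 3/4
(0,3)P 4/5
(0,4)P 2/5
(0,5)Q 1/3
(1,1)P 5/6
(1,2)P 5/7
(1,3)Q 1/8
(1,4)P 5/8
(1,5)Q 1/5
(2,0)P 2/2
(2,1)P 4/5
(2,2)Q 1/6
(2,3)P 5/7
(2,4)P 5/7
(2,5)P 4/5
(3,2)P 3/5
(3,4)P 4/5
(3,5)P 3/3
(4,2)P 2/3
(4,3)Q 1/4
(5,0)P 1/1
(5,1)P 2/2
(5,4)Q 2/2
(5,5)Q 1/1
The smallest same-type fraction is 1/8 at (1,3), which reduces to 1/8. Any threshold above that leaves this individual unsatisfied.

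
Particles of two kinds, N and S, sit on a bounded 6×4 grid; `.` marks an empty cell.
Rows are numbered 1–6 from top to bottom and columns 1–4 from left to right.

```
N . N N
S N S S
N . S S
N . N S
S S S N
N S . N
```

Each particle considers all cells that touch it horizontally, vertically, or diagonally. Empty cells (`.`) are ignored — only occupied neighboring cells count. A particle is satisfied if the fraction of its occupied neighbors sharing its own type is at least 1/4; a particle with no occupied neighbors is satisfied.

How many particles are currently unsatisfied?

(1,1)N 1/2 satisfied
(1,3)N 2/4 satisfied
(1,4)N 1/3 satisfied
(2,1)S 0/3 not
(2,2)N 3/6 satisfied
(2,3)S 3/6 satisfied
(2,4)S 3/5 satisfied
(3,1)N 2/3 satisfied
(3,3)S 4/6 satisfied
(3,4)S 4/5 satisfied
(4,1)N 1/3 satisfied
(4,3)N 1/6 not
(4,4)S 3/5 satisfied
(5,1)S 2/4 satisfied
(5,2)S 3/6 satisfied
(5,3)S 3/6 satisfied
(5,4)N 2/4 satisfied
(6,1)N 0/3 not
(6,2)S 3/4 satisfied
(6,4)N 1/2 satisfied
Unsatisfied: (2,1), (4,3), (6,1) — 3 in total.

3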